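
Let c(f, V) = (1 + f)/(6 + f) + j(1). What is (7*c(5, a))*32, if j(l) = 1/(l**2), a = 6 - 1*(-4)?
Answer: 3808/11 ≈ 346.18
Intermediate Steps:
a = 10 (a = 6 + 4 = 10)
j(l) = l**(-2)
c(f, V) = 1 + (1 + f)/(6 + f) (c(f, V) = (1 + f)/(6 + f) + 1**(-2) = (1 + f)/(6 + f) + 1 = 1 + (1 + f)/(6 + f))
(7*c(5, a))*32 = (7*((7 + 2*5)/(6 + 5)))*32 = (7*((7 + 10)/11))*32 = (7*((1/11)*17))*32 = (7*(17/11))*32 = (119/11)*32 = 3808/11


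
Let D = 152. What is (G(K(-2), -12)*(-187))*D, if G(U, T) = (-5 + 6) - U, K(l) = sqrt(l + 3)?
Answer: 0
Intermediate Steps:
K(l) = sqrt(3 + l)
G(U, T) = 1 - U
(G(K(-2), -12)*(-187))*D = ((1 - sqrt(3 - 2))*(-187))*152 = ((1 - sqrt(1))*(-187))*152 = ((1 - 1*1)*(-187))*152 = ((1 - 1)*(-187))*152 = (0*(-187))*152 = 0*152 = 0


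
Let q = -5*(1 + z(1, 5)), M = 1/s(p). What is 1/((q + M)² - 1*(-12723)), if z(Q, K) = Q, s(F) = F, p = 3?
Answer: 9/115348 ≈ 7.8025e-5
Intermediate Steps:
M = ⅓ (M = 1/3 = ⅓ ≈ 0.33333)
q = -10 (q = -5*(1 + 1) = -5*2 = -10)
1/((q + M)² - 1*(-12723)) = 1/((-10 + ⅓)² - 1*(-12723)) = 1/((-29/3)² + 12723) = 1/(841/9 + 12723) = 1/(115348/9) = 9/115348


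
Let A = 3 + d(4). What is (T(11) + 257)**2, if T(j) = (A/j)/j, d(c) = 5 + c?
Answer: 967769881/14641 ≈ 66100.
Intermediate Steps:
A = 12 (A = 3 + (5 + 4) = 3 + 9 = 12)
T(j) = 12/j**2 (T(j) = (12/j)/j = 12/j**2)
(T(11) + 257)**2 = (12/11**2 + 257)**2 = (12*(1/121) + 257)**2 = (12/121 + 257)**2 = (31109/121)**2 = 967769881/14641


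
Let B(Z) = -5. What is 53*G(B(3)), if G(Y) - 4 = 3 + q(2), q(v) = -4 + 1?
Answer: 212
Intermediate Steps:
q(v) = -3
G(Y) = 4 (G(Y) = 4 + (3 - 3) = 4 + 0 = 4)
53*G(B(3)) = 53*4 = 212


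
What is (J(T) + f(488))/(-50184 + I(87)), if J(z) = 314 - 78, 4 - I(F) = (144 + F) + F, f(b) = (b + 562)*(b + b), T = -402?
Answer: -512518/25249 ≈ -20.299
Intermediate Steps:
f(b) = 2*b*(562 + b) (f(b) = (562 + b)*(2*b) = 2*b*(562 + b))
I(F) = -140 - 2*F (I(F) = 4 - ((144 + F) + F) = 4 - (144 + 2*F) = 4 + (-144 - 2*F) = -140 - 2*F)
J(z) = 236
(J(T) + f(488))/(-50184 + I(87)) = (236 + 2*488*(562 + 488))/(-50184 + (-140 - 2*87)) = (236 + 2*488*1050)/(-50184 + (-140 - 174)) = (236 + 1024800)/(-50184 - 314) = 1025036/(-50498) = 1025036*(-1/50498) = -512518/25249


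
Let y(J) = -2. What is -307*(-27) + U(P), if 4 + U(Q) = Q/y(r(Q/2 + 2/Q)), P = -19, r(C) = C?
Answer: 16589/2 ≈ 8294.5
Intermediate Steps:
U(Q) = -4 - Q/2 (U(Q) = -4 + Q/(-2) = -4 + Q*(-½) = -4 - Q/2)
-307*(-27) + U(P) = -307*(-27) + (-4 - ½*(-19)) = 8289 + (-4 + 19/2) = 8289 + 11/2 = 16589/2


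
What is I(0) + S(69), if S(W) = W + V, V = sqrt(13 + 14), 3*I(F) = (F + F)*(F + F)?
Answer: 69 + 3*sqrt(3) ≈ 74.196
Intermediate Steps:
I(F) = 4*F**2/3 (I(F) = ((F + F)*(F + F))/3 = ((2*F)*(2*F))/3 = (4*F**2)/3 = 4*F**2/3)
V = 3*sqrt(3) (V = sqrt(27) = 3*sqrt(3) ≈ 5.1962)
S(W) = W + 3*sqrt(3)
I(0) + S(69) = (4/3)*0**2 + (69 + 3*sqrt(3)) = (4/3)*0 + (69 + 3*sqrt(3)) = 0 + (69 + 3*sqrt(3)) = 69 + 3*sqrt(3)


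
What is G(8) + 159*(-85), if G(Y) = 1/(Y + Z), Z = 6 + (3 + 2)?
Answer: -256784/19 ≈ -13515.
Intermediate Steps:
Z = 11 (Z = 6 + 5 = 11)
G(Y) = 1/(11 + Y) (G(Y) = 1/(Y + 11) = 1/(11 + Y))
G(8) + 159*(-85) = 1/(11 + 8) + 159*(-85) = 1/19 - 13515 = -256784/19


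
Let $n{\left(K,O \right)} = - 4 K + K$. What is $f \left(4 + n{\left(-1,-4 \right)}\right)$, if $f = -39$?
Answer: $-273$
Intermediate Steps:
$n{\left(K,O \right)} = - 3 K$
$f \left(4 + n{\left(-1,-4 \right)}\right) = - 39 \left(4 - -3\right) = - 39 \left(4 + 3\right) = \left(-39\right) 7 = -273$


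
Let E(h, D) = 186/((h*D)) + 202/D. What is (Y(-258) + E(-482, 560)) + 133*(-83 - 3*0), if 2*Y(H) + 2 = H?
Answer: -1507319651/134960 ≈ -11169.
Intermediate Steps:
Y(H) = -1 + H/2
E(h, D) = 202/D + 186/(D*h) (E(h, D) = 186/((D*h)) + 202/D = 186*(1/(D*h)) + 202/D = 186/(D*h) + 202/D = 202/D + 186/(D*h))
(Y(-258) + E(-482, 560)) + 133*(-83 - 3*0) = ((-1 + (½)*(-258)) + 2*(93 + 101*(-482))/(560*(-482))) + 133*(-83 - 3*0) = ((-1 - 129) + 2*(1/560)*(-1/482)*(93 - 48682)) + 133*(-83 + 0) = (-130 + 2*(1/560)*(-1/482)*(-48589)) + 133*(-83) = (-130 + 48589/134960) - 11039 = -17496211/134960 - 11039 = -1507319651/134960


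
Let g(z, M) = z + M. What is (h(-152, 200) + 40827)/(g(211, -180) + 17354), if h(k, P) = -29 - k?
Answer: 2730/1159 ≈ 2.3555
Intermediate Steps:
g(z, M) = M + z
(h(-152, 200) + 40827)/(g(211, -180) + 17354) = ((-29 - 1*(-152)) + 40827)/((-180 + 211) + 17354) = ((-29 + 152) + 40827)/(31 + 17354) = (123 + 40827)/17385 = 40950*(1/17385) = 2730/1159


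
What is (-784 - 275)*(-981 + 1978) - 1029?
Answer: -1056852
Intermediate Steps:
(-784 - 275)*(-981 + 1978) - 1029 = -1059*997 - 1029 = -1055823 - 1029 = -1056852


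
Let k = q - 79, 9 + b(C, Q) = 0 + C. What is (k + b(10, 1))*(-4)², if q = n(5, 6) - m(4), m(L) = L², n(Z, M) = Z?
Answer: -1424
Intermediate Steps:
q = -11 (q = 5 - 1*4² = 5 - 1*16 = 5 - 16 = -11)
b(C, Q) = -9 + C (b(C, Q) = -9 + (0 + C) = -9 + C)
k = -90 (k = -11 - 79 = -90)
(k + b(10, 1))*(-4)² = (-90 + (-9 + 10))*(-4)² = (-90 + 1)*16 = -89*16 = -1424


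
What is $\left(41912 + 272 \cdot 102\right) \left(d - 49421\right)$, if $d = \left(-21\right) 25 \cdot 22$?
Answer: $-4246995976$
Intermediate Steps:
$d = -11550$ ($d = \left(-525\right) 22 = -11550$)
$\left(41912 + 272 \cdot 102\right) \left(d - 49421\right) = \left(41912 + 272 \cdot 102\right) \left(-11550 - 49421\right) = \left(41912 + 27744\right) \left(-60971\right) = 69656 \left(-60971\right) = -4246995976$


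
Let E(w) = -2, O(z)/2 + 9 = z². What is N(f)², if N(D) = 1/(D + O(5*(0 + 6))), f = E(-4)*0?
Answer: 1/3175524 ≈ 3.1491e-7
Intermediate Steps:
O(z) = -18 + 2*z²
f = 0 (f = -2*0 = 0)
N(D) = 1/(1782 + D) (N(D) = 1/(D + (-18 + 2*(5*(0 + 6))²)) = 1/(D + (-18 + 2*(5*6)²)) = 1/(D + (-18 + 2*30²)) = 1/(D + (-18 + 2*900)) = 1/(D + (-18 + 1800)) = 1/(D + 1782) = 1/(1782 + D))
N(f)² = (1/(1782 + 0))² = (1/1782)² = 1/3175524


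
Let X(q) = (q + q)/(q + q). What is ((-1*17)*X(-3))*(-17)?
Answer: 289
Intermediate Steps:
X(q) = 1 (X(q) = (2*q)/((2*q)) = (2*q)*(1/(2*q)) = 1)
((-1*17)*X(-3))*(-17) = (-1*17*1)*(-17) = -17*1*(-17) = -17*(-17) = 289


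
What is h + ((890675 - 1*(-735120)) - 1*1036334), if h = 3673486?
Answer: 4262947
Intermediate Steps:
h + ((890675 - 1*(-735120)) - 1*1036334) = 3673486 + ((890675 - 1*(-735120)) - 1*1036334) = 3673486 + ((890675 + 735120) - 1036334) = 3673486 + (1625795 - 1036334) = 3673486 + 589461 = 4262947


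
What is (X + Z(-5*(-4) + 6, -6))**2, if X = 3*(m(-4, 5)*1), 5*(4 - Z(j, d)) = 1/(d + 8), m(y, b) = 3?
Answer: 16641/100 ≈ 166.41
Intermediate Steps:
Z(j, d) = 4 - 1/(5*(8 + d)) (Z(j, d) = 4 - 1/(5*(d + 8)) = 4 - 1/(5*(8 + d)))
X = 9 (X = 3*(3*1) = 3*3 = 9)
(X + Z(-5*(-4) + 6, -6))**2 = (9 + (159 + 20*(-6))/(5*(8 - 6)))**2 = (9 + (1/5)*(159 - 120)/2)**2 = (9 + (1/5)*(1/2)*39)**2 = (9 + 39/10)**2 = (129/10)**2 = 16641/100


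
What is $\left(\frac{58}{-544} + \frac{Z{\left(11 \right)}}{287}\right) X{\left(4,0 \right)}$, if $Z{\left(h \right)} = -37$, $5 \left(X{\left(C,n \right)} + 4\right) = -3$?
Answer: $\frac{422901}{390320} \approx 1.0835$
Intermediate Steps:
$X{\left(C,n \right)} = - \frac{23}{5}$ ($X{\left(C,n \right)} = -4 + \frac{1}{5} \left(-3\right) = -4 - \frac{3}{5} = - \frac{23}{5}$)
$\left(\frac{58}{-544} + \frac{Z{\left(11 \right)}}{287}\right) X{\left(4,0 \right)} = \left(\frac{58}{-544} - \frac{37}{287}\right) \left(- \frac{23}{5}\right) = \left(58 \left(- \frac{1}{544}\right) - \frac{37}{287}\right) \left(- \frac{23}{5}\right) = \left(- \frac{29}{272} - \frac{37}{287}\right) \left(- \frac{23}{5}\right) = \left(- \frac{18387}{78064}\right) \left(- \frac{23}{5}\right) = \frac{422901}{390320}$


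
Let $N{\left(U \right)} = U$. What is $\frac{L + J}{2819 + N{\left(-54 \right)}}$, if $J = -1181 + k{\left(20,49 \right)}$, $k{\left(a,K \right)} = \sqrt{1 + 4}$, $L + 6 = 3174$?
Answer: $\frac{1987}{2765} + \frac{\sqrt{5}}{2765} \approx 0.71943$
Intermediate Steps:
$L = 3168$ ($L = -6 + 3174 = 3168$)
$k{\left(a,K \right)} = \sqrt{5}$
$J = -1181 + \sqrt{5} \approx -1178.8$
$\frac{L + J}{2819 + N{\left(-54 \right)}} = \frac{3168 - \left(1181 - \sqrt{5}\right)}{2819 - 54} = \frac{1987 + \sqrt{5}}{2765} = \left(1987 + \sqrt{5}\right) \frac{1}{2765} = \frac{1987}{2765} + \frac{\sqrt{5}}{2765}$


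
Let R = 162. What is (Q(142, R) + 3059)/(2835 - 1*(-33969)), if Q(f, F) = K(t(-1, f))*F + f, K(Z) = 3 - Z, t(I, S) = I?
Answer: 1283/12268 ≈ 0.10458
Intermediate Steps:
Q(f, F) = f + 4*F (Q(f, F) = (3 - 1*(-1))*F + f = (3 + 1)*F + f = 4*F + f = f + 4*F)
(Q(142, R) + 3059)/(2835 - 1*(-33969)) = ((142 + 4*162) + 3059)/(2835 - 1*(-33969)) = ((142 + 648) + 3059)/(2835 + 33969) = (790 + 3059)/36804 = 3849*(1/36804) = 1283/12268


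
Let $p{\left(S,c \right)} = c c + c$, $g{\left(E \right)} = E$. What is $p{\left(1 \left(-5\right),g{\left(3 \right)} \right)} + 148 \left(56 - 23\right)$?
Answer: $4896$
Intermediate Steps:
$p{\left(S,c \right)} = c + c^{2}$ ($p{\left(S,c \right)} = c^{2} + c = c + c^{2}$)
$p{\left(1 \left(-5\right),g{\left(3 \right)} \right)} + 148 \left(56 - 23\right) = 3 \left(1 + 3\right) + 148 \left(56 - 23\right) = 3 \cdot 4 + 148 \cdot 33 = 12 + 4884 = 4896$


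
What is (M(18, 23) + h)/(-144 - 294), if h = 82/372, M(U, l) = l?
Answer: -4319/81468 ≈ -0.053015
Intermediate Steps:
h = 41/186 (h = 82*(1/372) = 41/186 ≈ 0.22043)
(M(18, 23) + h)/(-144 - 294) = (23 + 41/186)/(-144 - 294) = (4319/186)/(-438) = (4319/186)*(-1/438) = -4319/81468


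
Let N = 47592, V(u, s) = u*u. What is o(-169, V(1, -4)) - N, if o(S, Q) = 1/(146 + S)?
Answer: -1094617/23 ≈ -47592.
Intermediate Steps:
V(u, s) = u²
o(-169, V(1, -4)) - N = 1/(146 - 169) - 1*47592 = 1/(-23) - 47592 = -1/23 - 47592 = -1094617/23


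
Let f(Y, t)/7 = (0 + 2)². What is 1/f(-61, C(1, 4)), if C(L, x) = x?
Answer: 1/28 ≈ 0.035714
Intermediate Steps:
f(Y, t) = 28 (f(Y, t) = 7*(0 + 2)² = 7*2² = 7*4 = 28)
1/f(-61, C(1, 4)) = 1/28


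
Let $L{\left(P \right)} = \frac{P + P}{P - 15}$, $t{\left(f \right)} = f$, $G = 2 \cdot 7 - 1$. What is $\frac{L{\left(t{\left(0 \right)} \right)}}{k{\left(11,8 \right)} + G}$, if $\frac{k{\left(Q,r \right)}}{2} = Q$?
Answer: $0$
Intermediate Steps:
$G = 13$ ($G = 14 - 1 = 13$)
$k{\left(Q,r \right)} = 2 Q$
$L{\left(P \right)} = \frac{2 P}{-15 + P}$
$\frac{L{\left(t{\left(0 \right)} \right)}}{k{\left(11,8 \right)} + G} = \frac{2 \cdot 0 \frac{1}{-15 + 0}}{2 \cdot 11 + 13} = \frac{2 \cdot 0 \frac{1}{-15}}{22 + 13} = \frac{2 \cdot 0 \left(- \frac{1}{15}\right)}{35} = \frac{1}{35} \cdot 0 = 0$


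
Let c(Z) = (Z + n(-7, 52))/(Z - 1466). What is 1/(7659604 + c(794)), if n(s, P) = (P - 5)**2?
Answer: 32/245107185 ≈ 1.3056e-7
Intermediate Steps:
n(s, P) = (-5 + P)**2
c(Z) = (2209 + Z)/(-1466 + Z) (c(Z) = (Z + (-5 + 52)**2)/(Z - 1466) = (Z + 47**2)/(-1466 + Z) = (Z + 2209)/(-1466 + Z) = (2209 + Z)/(-1466 + Z))
1/(7659604 + c(794)) = 1/(7659604 + (2209 + 794)/(-1466 + 794)) = 1/(7659604 + 3003/(-672)) = 1/(7659604 - 1/672*3003) = 1/(7659604 - 143/32) = 1/(245107185/32) = 32/245107185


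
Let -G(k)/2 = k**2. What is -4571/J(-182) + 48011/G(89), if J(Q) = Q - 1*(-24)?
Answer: 16207011/625759 ≈ 25.900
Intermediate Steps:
J(Q) = 24 + Q (J(Q) = Q + 24 = 24 + Q)
G(k) = -2*k**2
-4571/J(-182) + 48011/G(89) = -4571/(24 - 182) + 48011/((-2*89**2)) = -4571/(-158) + 48011/((-2*7921)) = -4571*(-1/158) + 48011/(-15842) = 4571/158 + 48011*(-1/15842) = 4571/158 - 48011/15842 = 16207011/625759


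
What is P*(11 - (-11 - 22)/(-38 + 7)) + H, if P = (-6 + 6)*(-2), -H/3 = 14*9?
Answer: -378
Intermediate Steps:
H = -378 (H = -42*9 = -3*126 = -378)
P = 0 (P = 0*(-2) = 0)
P*(11 - (-11 - 22)/(-38 + 7)) + H = 0*(11 - (-11 - 22)/(-38 + 7)) - 378 = 0*(11 - (-33)/(-31)) - 378 = 0*(11 - (-33)*(-1)/31) - 378 = 0*(11 - 1*33/31) - 378 = 0*(11 - 33/31) - 378 = 0*(308/31) - 378 = 0 - 378 = -378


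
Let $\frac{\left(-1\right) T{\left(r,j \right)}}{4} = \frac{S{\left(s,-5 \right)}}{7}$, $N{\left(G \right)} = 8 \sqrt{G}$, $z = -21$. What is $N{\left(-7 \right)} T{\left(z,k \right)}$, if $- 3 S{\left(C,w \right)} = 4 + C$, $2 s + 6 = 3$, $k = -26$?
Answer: $\frac{80 i \sqrt{7}}{21} \approx 10.079 i$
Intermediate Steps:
$s = - \frac{3}{2}$ ($s = -3 + \frac{1}{2} \cdot 3 = -3 + \frac{3}{2} = - \frac{3}{2} \approx -1.5$)
$S{\left(C,w \right)} = - \frac{4}{3} - \frac{C}{3}$ ($S{\left(C,w \right)} = - \frac{4 + C}{3} = - \frac{4}{3} - \frac{C}{3}$)
$T{\left(r,j \right)} = \frac{10}{21}$ ($T{\left(r,j \right)} = - 4 \frac{- \frac{4}{3} - - \frac{1}{2}}{7} = - 4 \left(- \frac{4}{3} + \frac{1}{2}\right) \frac{1}{7} = - 4 \left(\left(- \frac{5}{6}\right) \frac{1}{7}\right) = \left(-4\right) \left(- \frac{5}{42}\right) = \frac{10}{21}$)
$N{\left(-7 \right)} T{\left(z,k \right)} = 8 \sqrt{-7} \cdot \frac{10}{21} = 8 i \sqrt{7} \cdot \frac{10}{21} = \frac{80 i \sqrt{7}}{21}$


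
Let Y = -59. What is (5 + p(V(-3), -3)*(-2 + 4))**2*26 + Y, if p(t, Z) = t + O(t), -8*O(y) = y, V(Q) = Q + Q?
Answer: 1455/2 ≈ 727.50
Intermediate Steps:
V(Q) = 2*Q
O(y) = -y/8
p(t, Z) = 7*t/8 (p(t, Z) = t - t/8 = 7*t/8)
(5 + p(V(-3), -3)*(-2 + 4))**2*26 + Y = (5 + (7*(2*(-3))/8)*(-2 + 4))**2*26 - 59 = (5 + ((7/8)*(-6))*2)**2*26 - 59 = (5 - 21/4*2)**2*26 - 59 = (5 - 21/2)**2*26 - 59 = (-11/2)**2*26 - 59 = (121/4)*26 - 59 = 1573/2 - 59 = 1455/2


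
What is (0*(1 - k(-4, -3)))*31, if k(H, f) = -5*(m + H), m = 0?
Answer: 0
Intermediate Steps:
k(H, f) = -5*H (k(H, f) = -5*(0 + H) = -5*H)
(0*(1 - k(-4, -3)))*31 = (0*(1 - (-5)*(-4)))*31 = (0*(1 - 1*20))*31 = (0*(1 - 20))*31 = (0*(-19))*31 = 0*31 = 0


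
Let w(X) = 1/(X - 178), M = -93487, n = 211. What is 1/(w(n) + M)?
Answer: -33/3085070 ≈ -1.0697e-5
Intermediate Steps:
w(X) = 1/(-178 + X)
1/(w(n) + M) = 1/(1/(-178 + 211) - 93487) = 1/(1/33 - 93487) = 1/(-3085070/33) = -33/3085070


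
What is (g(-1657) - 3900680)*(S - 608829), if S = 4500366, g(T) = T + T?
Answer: -15192537098778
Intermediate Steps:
g(T) = 2*T
(g(-1657) - 3900680)*(S - 608829) = (2*(-1657) - 3900680)*(4500366 - 608829) = (-3314 - 3900680)*3891537 = -3903994*3891537 = -15192537098778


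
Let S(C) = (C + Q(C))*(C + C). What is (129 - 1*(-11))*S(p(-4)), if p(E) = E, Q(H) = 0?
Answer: 4480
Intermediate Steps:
S(C) = 2*C² (S(C) = (C + 0)*(C + C) = C*(2*C) = 2*C²)
(129 - 1*(-11))*S(p(-4)) = (129 - 1*(-11))*(2*(-4)²) = (129 + 11)*(2*16) = 140*32 = 4480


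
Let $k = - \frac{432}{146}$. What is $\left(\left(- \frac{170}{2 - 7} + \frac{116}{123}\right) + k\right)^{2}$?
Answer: $\frac{82475798596}{80622441} \approx 1023.0$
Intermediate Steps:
$k = - \frac{216}{73}$ ($k = \left(-432\right) \frac{1}{146} = - \frac{216}{73} \approx -2.9589$)
$\left(\left(- \frac{170}{2 - 7} + \frac{116}{123}\right) + k\right)^{2} = \left(\left(- \frac{170}{2 - 7} + \frac{116}{123}\right) - \frac{216}{73}\right)^{2} = \left(\left(- \frac{170}{2 - 7} + 116 \cdot \frac{1}{123}\right) - \frac{216}{73}\right)^{2} = \left(\left(- \frac{170}{-5} + \frac{116}{123}\right) - \frac{216}{73}\right)^{2} = \left(\left(\left(-170\right) \left(- \frac{1}{5}\right) + \frac{116}{123}\right) - \frac{216}{73}\right)^{2} = \left(\left(34 + \frac{116}{123}\right) - \frac{216}{73}\right)^{2} = \left(\frac{4298}{123} - \frac{216}{73}\right)^{2} = \left(\frac{287186}{8979}\right)^{2} = \frac{82475798596}{80622441}$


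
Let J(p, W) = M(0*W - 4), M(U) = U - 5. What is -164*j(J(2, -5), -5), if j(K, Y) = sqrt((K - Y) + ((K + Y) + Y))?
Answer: -164*I*sqrt(23) ≈ -786.52*I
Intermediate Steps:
M(U) = -5 + U
J(p, W) = -9 (J(p, W) = -5 + (0*W - 4) = -5 + (0 - 4) = -5 - 4 = -9)
j(K, Y) = sqrt(Y + 2*K) (j(K, Y) = sqrt((K - Y) + (K + 2*Y)) = sqrt(Y + 2*K))
-164*j(J(2, -5), -5) = -164*sqrt(-5 + 2*(-9)) = -164*sqrt(-5 - 18) = -164*I*sqrt(23)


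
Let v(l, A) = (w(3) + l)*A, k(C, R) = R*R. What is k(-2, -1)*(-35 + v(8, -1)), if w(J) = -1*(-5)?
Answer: -48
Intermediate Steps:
w(J) = 5
k(C, R) = R**2
v(l, A) = A*(5 + l) (v(l, A) = (5 + l)*A = A*(5 + l))
k(-2, -1)*(-35 + v(8, -1)) = (-1)**2*(-35 - (5 + 8)) = 1*(-35 - 1*13) = 1*(-35 - 13) = 1*(-48) = -48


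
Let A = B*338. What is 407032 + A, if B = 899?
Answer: 710894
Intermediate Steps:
A = 303862 (A = 899*338 = 303862)
407032 + A = 407032 + 303862 = 710894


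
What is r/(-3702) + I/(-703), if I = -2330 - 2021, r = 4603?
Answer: 677447/136974 ≈ 4.9458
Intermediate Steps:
I = -4351
r/(-3702) + I/(-703) = 4603/(-3702) - 4351/(-703) = 4603*(-1/3702) - 4351*(-1/703) = -4603/3702 + 229/37 = 677447/136974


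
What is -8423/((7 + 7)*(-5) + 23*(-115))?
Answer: 8423/2715 ≈ 3.1024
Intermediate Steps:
-8423/((7 + 7)*(-5) + 23*(-115)) = -8423/(14*(-5) - 2645) = -8423/(-70 - 2645) = -8423/(-2715) = -8423*(-1/2715) = 8423/2715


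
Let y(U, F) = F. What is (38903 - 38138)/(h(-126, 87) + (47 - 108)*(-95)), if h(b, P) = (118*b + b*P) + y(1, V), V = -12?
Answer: -765/20047 ≈ -0.038160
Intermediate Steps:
h(b, P) = -12 + 118*b + P*b (h(b, P) = (118*b + b*P) - 12 = (118*b + P*b) - 12 = -12 + 118*b + P*b)
(38903 - 38138)/(h(-126, 87) + (47 - 108)*(-95)) = (38903 - 38138)/((-12 + 118*(-126) + 87*(-126)) + (47 - 108)*(-95)) = 765/((-12 - 14868 - 10962) - 61*(-95)) = 765/(-25842 + 5795) = 765/(-20047) = 765*(-1/20047) = -765/20047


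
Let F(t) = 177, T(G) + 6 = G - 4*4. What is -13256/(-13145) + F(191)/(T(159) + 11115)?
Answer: 151483177/147907540 ≈ 1.0242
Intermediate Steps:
T(G) = -22 + G (T(G) = -6 + (G - 4*4) = -6 + (G - 16) = -6 + (-16 + G) = -22 + G)
-13256/(-13145) + F(191)/(T(159) + 11115) = -13256/(-13145) + 177/((-22 + 159) + 11115) = -13256*(-1/13145) + 177/(137 + 11115) = 13256/13145 + 177/11252 = 151483177/147907540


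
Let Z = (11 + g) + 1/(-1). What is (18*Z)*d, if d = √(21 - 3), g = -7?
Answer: 162*√2 ≈ 229.10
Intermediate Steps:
d = 3*√2 (d = √18 = 3*√2 ≈ 4.2426)
Z = 3 (Z = (11 - 7) + 1/(-1) = 4 - 1 = 3)
(18*Z)*d = (18*3)*(3*√2) = 54*(3*√2) = 162*√2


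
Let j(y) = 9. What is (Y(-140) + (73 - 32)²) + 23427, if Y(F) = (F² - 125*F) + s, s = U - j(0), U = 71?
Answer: 62270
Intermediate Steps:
s = 62 (s = 71 - 1*9 = 71 - 9 = 62)
Y(F) = 62 + F² - 125*F (Y(F) = (F² - 125*F) + 62 = 62 + F² - 125*F)
(Y(-140) + (73 - 32)²) + 23427 = ((62 + (-140)² - 125*(-140)) + (73 - 32)²) + 23427 = ((62 + 19600 + 17500) + 41²) + 23427 = (37162 + 1681) + 23427 = 38843 + 23427 = 62270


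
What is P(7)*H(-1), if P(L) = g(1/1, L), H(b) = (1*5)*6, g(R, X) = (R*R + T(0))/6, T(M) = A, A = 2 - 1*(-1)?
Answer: 20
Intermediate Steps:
A = 3 (A = 2 + 1 = 3)
T(M) = 3
g(R, X) = 1/2 + R**2/6 (g(R, X) = (R*R + 3)/6 = (R**2 + 3)*(1/6) = (3 + R**2)*(1/6) = 1/2 + R**2/6)
H(b) = 30 (H(b) = 5*6 = 30)
P(L) = 2/3 (P(L) = 1/2 + (1/1)**2/6 = 1/2 + (1*1)**2/6 = 1/2 + (1/6)*1**2 = 1/2 + (1/6)*1 = 1/2 + 1/6 = 2/3)
P(7)*H(-1) = (2/3)*30 = 20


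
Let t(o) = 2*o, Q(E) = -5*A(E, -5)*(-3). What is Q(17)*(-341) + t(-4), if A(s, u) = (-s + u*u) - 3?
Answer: -25583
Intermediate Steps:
A(s, u) = -3 + u² - s (A(s, u) = (-s + u²) - 3 = (u² - s) - 3 = -3 + u² - s)
Q(E) = 330 - 15*E (Q(E) = -5*(-3 + (-5)² - E)*(-3) = -5*(-3 + 25 - E)*(-3) = -5*(22 - E)*(-3) = (-110 + 5*E)*(-3) = 330 - 15*E)
Q(17)*(-341) + t(-4) = (330 - 15*17)*(-341) + 2*(-4) = (330 - 255)*(-341) - 8 = 75*(-341) - 8 = -25575 - 8 = -25583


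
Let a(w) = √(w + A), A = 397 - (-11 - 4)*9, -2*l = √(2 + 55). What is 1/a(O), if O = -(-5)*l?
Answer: √2/√(1064 - 5*√57) ≈ 0.044146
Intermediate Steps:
l = -√57/2 (l = -√(2 + 55)/2 = -√57/2 ≈ -3.7749)
A = 532 (A = 397 - (-15)*9 = 397 - 1*(-135) = 397 + 135 = 532)
O = -5*√57/2 (O = -(-5)*(-√57/2) = -5*√57/2 ≈ -18.875)
a(w) = √(532 + w) (a(w) = √(w + 532) = √(532 + w))
1/a(O) = 1/(√(532 - 5*√57/2)) = (532 - 5*√57/2)^(-½)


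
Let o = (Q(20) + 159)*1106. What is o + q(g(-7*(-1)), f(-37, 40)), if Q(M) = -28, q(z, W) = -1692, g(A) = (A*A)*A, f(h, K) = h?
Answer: 143194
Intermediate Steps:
g(A) = A³ (g(A) = A²*A = A³)
o = 144886 (o = (-28 + 159)*1106 = 131*1106 = 144886)
o + q(g(-7*(-1)), f(-37, 40)) = 144886 - 1692 = 143194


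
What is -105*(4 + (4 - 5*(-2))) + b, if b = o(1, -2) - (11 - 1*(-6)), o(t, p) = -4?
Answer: -1911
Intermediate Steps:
b = -21 (b = -4 - (11 - 1*(-6)) = -4 - (11 + 6) = -4 - 1*17 = -4 - 17 = -21)
-105*(4 + (4 - 5*(-2))) + b = -105*(4 + (4 - 5*(-2))) - 21 = -105*(4 + (4 + 10)) - 21 = -105*(4 + 14) - 21 = -105*18 - 21 = -35*54 - 21 = -1890 - 21 = -1911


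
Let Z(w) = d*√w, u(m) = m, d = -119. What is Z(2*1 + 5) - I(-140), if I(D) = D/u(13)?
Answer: 140/13 - 119*√7 ≈ -304.08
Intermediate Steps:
I(D) = D/13
Z(w) = -119*√w
Z(2*1 + 5) - I(-140) = -119*√(2*1 + 5) - (-140)/13 = -119*√(2 + 5) - 1*(-140/13) = -119*√7 + 140/13 = 140/13 - 119*√7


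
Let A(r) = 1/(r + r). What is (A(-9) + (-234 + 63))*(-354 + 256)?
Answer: 150871/9 ≈ 16763.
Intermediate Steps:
A(r) = 1/(2*r)
(A(-9) + (-234 + 63))*(-354 + 256) = ((½)/(-9) + (-234 + 63))*(-354 + 256) = ((½)*(-⅑) - 171)*(-98) = (-1/18 - 171)*(-98) = -3079/18*(-98) = 150871/9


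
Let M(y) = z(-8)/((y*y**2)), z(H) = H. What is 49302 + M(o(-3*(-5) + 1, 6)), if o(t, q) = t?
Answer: 25242623/512 ≈ 49302.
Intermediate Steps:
M(y) = -8/y**3
49302 + M(o(-3*(-5) + 1, 6)) = 49302 - 8/(-3*(-5) + 1)**3 = 49302 - 8/(15 + 1)**3 = 49302 - 8/16**3 = 49302 - 8*1/4096 = 49302 - 1/512 = 25242623/512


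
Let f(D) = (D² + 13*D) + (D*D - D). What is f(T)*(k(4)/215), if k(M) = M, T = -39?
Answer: 10296/215 ≈ 47.888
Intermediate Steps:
f(D) = 2*D² + 12*D (f(D) = (D² + 13*D) + (D² - D) = 2*D² + 12*D)
f(T)*(k(4)/215) = (2*(-39)*(6 - 39))*(4/215) = (2*(-39)*(-33))*(4*(1/215)) = 2574*(4/215) = 10296/215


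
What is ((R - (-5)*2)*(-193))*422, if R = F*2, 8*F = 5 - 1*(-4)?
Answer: -1995427/2 ≈ -9.9771e+5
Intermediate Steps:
F = 9/8 (F = (5 - 1*(-4))/8 = (5 + 4)/8 = (⅛)*9 = 9/8 ≈ 1.1250)
R = 9/4 (R = (9/8)*2 = 9/4 ≈ 2.2500)
((R - (-5)*2)*(-193))*422 = ((9/4 - (-5)*2)*(-193))*422 = ((9/4 - 1*(-10))*(-193))*422 = ((9/4 + 10)*(-193))*422 = ((49/4)*(-193))*422 = -9457/4*422 = -1995427/2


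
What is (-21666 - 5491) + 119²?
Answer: -12996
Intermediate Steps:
(-21666 - 5491) + 119² = -27157 + 14161 = -12996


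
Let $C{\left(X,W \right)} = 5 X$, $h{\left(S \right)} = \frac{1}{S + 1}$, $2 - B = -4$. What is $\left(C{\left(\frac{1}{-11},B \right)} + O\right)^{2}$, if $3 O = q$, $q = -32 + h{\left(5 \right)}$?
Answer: $\frac{4800481}{39204} \approx 122.45$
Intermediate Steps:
$B = 6$ ($B = 2 - -4 = 2 + 4 = 6$)
$h{\left(S \right)} = \frac{1}{1 + S}$
$q = - \frac{191}{6}$ ($q = -32 + \frac{1}{1 + 5} = -32 + \frac{1}{6} = - \frac{191}{6} \approx -31.833$)
$O = - \frac{191}{18}$ ($O = \frac{1}{3} \left(- \frac{191}{6}\right) = - \frac{191}{18} \approx -10.611$)
$\left(C{\left(\frac{1}{-11},B \right)} + O\right)^{2} = \left(\frac{5}{-11} - \frac{191}{18}\right)^{2} = \left(5 \left(- \frac{1}{11}\right) - \frac{191}{18}\right)^{2} = \left(- \frac{5}{11} - \frac{191}{18}\right)^{2} = \left(- \frac{2191}{198}\right)^{2} = \frac{4800481}{39204}$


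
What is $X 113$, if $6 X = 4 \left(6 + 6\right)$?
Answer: $904$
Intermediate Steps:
$X = 8$ ($X = \frac{4 \left(6 + 6\right)}{6} = \frac{4 \cdot 12}{6} = \frac{1}{6} \cdot 48 = 8$)
$X 113 = 8 \cdot 113 = 904$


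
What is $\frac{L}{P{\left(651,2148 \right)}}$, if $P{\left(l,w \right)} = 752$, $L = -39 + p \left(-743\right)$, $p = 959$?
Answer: $- \frac{44536}{47} \approx -947.57$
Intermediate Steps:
$L = -712576$ ($L = -39 + 959 \left(-743\right) = -39 - 712537 = -712576$)
$\frac{L}{P{\left(651,2148 \right)}} = - \frac{712576}{752} = \left(-712576\right) \frac{1}{752} = - \frac{44536}{47}$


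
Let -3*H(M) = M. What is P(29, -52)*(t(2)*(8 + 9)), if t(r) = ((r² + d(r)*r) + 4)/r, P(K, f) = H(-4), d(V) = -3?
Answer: 68/3 ≈ 22.667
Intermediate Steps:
H(M) = -M/3
P(K, f) = 4/3 (P(K, f) = -⅓*(-4) = 4/3)
t(r) = (4 + r² - 3*r)/r (t(r) = ((r² - 3*r) + 4)/r = (4 + r² - 3*r)/r)
P(29, -52)*(t(2)*(8 + 9)) = 4*((-3 + 2 + 4/2)*(8 + 9))/3 = 4*((-3 + 2 + 4*(½))*17)/3 = 4*((-3 + 2 + 2)*17)/3 = 4*(1*17)/3 = (4/3)*17 = 68/3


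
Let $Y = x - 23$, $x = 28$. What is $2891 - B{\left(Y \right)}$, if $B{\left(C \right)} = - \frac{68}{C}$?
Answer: $\frac{14523}{5} \approx 2904.6$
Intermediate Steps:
$Y = 5$ ($Y = 28 - 23 = 5$)
$2891 - B{\left(Y \right)} = 2891 - - \frac{68}{5} = 2891 + \frac{68}{5} = \frac{14523}{5}$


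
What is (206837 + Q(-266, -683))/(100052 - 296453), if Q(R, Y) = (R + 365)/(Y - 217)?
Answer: -6894563/6546700 ≈ -1.0531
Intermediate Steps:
Q(R, Y) = (365 + R)/(-217 + Y)
(206837 + Q(-266, -683))/(100052 - 296453) = (206837 + (365 - 266)/(-217 - 683))/(100052 - 296453) = (206837 + 99/(-900))/(-196401) = (206837 - 1/900*99)*(-1/196401) = (206837 - 11/100)*(-1/196401) = (20683689/100)*(-1/196401) = -6894563/6546700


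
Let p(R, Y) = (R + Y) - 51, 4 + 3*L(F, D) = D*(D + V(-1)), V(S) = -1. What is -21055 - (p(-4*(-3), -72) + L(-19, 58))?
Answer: -66134/3 ≈ -22045.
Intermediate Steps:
L(F, D) = -4/3 + D*(-1 + D)/3 (L(F, D) = -4/3 + (D*(D - 1))/3 = -4/3 + (D*(-1 + D))/3 = -4/3 + D*(-1 + D)/3)
p(R, Y) = -51 + R + Y
-21055 - (p(-4*(-3), -72) + L(-19, 58)) = -21055 - ((-51 - 4*(-3) - 72) + (-4/3 - ⅓*58 + (⅓)*58²)) = -21055 - ((-51 + 12 - 72) + (-4/3 - 58/3 + (⅓)*3364)) = -21055 - (-111 + (-4/3 - 58/3 + 3364/3)) = -21055 - (-111 + 3302/3) = -21055 - 1*2969/3 = -21055 - 2969/3 = -66134/3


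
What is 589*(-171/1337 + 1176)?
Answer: 925991049/1337 ≈ 6.9259e+5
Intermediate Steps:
589*(-171/1337 + 1176) = 589*(1572141/1337) = 925991049/1337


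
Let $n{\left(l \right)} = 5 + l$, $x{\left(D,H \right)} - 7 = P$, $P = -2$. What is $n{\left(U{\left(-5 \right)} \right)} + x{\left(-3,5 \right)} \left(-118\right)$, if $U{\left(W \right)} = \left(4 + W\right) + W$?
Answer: $-591$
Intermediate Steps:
$U{\left(W \right)} = 4 + 2 W$
$x{\left(D,H \right)} = 5$ ($x{\left(D,H \right)} = 7 - 2 = 5$)
$n{\left(U{\left(-5 \right)} \right)} + x{\left(-3,5 \right)} \left(-118\right) = \left(5 + \left(4 + 2 \left(-5\right)\right)\right) + 5 \left(-118\right) = \left(5 + \left(4 - 10\right)\right) - 590 = \left(5 - 6\right) - 590 = -1 - 590 = -591$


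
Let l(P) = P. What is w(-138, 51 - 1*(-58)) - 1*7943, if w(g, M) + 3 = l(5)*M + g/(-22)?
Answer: -81342/11 ≈ -7394.7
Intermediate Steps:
w(g, M) = -3 + 5*M - g/22 (w(g, M) = -3 + (5*M + g/(-22)) = -3 + (5*M + g*(-1/22)) = -3 + (5*M - g/22) = -3 + 5*M - g/22)
w(-138, 51 - 1*(-58)) - 1*7943 = (-3 + 5*(51 - 1*(-58)) - 1/22*(-138)) - 1*7943 = (-3 + 5*(51 + 58) + 69/11) - 7943 = (-3 + 5*109 + 69/11) - 7943 = (-3 + 545 + 69/11) - 7943 = 6031/11 - 7943 = -81342/11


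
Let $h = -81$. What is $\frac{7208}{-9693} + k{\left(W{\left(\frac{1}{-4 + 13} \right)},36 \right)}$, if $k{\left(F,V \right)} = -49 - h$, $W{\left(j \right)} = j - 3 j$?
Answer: $\frac{302968}{9693} \approx 31.256$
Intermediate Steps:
$W{\left(j \right)} = - 2 j$
$k{\left(F,V \right)} = 32$ ($k{\left(F,V \right)} = -49 - -81 = -49 + 81 = 32$)
$\frac{7208}{-9693} + k{\left(W{\left(\frac{1}{-4 + 13} \right)},36 \right)} = \frac{7208}{-9693} + 32 = 7208 \left(- \frac{1}{9693}\right) + 32 = - \frac{7208}{9693} + 32 = \frac{302968}{9693}$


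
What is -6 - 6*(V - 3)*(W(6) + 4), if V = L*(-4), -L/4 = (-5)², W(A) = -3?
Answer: -2388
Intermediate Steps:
L = -100 (L = -4*(-5)² = -4*25 = -100)
V = 400 (V = -100*(-4) = 400)
-6 - 6*(V - 3)*(W(6) + 4) = -6 - 6*(400 - 3)*(-3 + 4) = -6 - 2382 = -2388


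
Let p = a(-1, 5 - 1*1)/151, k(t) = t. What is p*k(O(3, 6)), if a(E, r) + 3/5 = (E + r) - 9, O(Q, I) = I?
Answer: -198/755 ≈ -0.26225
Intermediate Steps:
a(E, r) = -48/5 + E + r (a(E, r) = -3/5 + ((E + r) - 9) = -3/5 + (-9 + E + r) = -48/5 + E + r)
p = -33/755 (p = (-48/5 - 1 + (5 - 1*1))/151 = (-48/5 - 1 + (5 - 1))*(1/151) = (-48/5 - 1 + 4)*(1/151) = -33/5*1/151 = -33/755 ≈ -0.043709)
p*k(O(3, 6)) = -33/755*6 = -198/755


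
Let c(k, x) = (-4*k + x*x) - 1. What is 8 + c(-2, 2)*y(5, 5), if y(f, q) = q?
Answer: 63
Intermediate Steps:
c(k, x) = -1 + x² - 4*k (c(k, x) = (-4*k + x²) - 1 = (x² - 4*k) - 1 = -1 + x² - 4*k)
8 + c(-2, 2)*y(5, 5) = 8 + (-1 + 2² - 4*(-2))*5 = 8 + (-1 + 4 + 8)*5 = 8 + 11*5 = 8 + 55 = 63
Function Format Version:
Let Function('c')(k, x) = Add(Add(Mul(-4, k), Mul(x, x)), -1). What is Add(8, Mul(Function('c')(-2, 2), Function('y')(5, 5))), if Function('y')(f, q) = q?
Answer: 63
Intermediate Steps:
Function('c')(k, x) = Add(-1, Pow(x, 2), Mul(-4, k)) (Function('c')(k, x) = Add(Add(Mul(-4, k), Pow(x, 2)), -1) = Add(Add(Pow(x, 2), Mul(-4, k)), -1) = Add(-1, Pow(x, 2), Mul(-4, k)))
Add(8, Mul(Function('c')(-2, 2), Function('y')(5, 5))) = Add(8, Mul(Add(-1, Pow(2, 2), Mul(-4, -2)), 5)) = Add(8, Mul(Add(-1, 4, 8), 5)) = Add(8, Mul(11, 5)) = Add(8, 55) = 63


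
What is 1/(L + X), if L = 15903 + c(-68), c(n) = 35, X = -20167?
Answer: -1/4229 ≈ -0.00023646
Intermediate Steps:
L = 15938 (L = 15903 + 35 = 15938)
1/(L + X) = 1/(15938 - 20167) = 1/(-4229) = -1/4229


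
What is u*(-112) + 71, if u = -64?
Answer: 7239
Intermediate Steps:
u*(-112) + 71 = -64*(-112) + 71 = 7168 + 71 = 7239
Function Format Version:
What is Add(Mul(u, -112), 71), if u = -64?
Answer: 7239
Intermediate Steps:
Add(Mul(u, -112), 71) = Add(Mul(-64, -112), 71) = Add(7168, 71) = 7239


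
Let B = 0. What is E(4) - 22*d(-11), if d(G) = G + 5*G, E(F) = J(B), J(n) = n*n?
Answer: 1452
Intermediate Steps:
J(n) = n**2
E(F) = 0 (E(F) = 0**2 = 0)
d(G) = 6*G
E(4) - 22*d(-11) = 0 - 132*(-11) = 0 - 22*(-66) = 0 + 1452 = 1452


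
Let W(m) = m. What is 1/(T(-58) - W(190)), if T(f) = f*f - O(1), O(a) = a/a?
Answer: 1/3173 ≈ 0.00031516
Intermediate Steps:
O(a) = 1
T(f) = -1 + f² (T(f) = f*f - 1*1 = f² - 1 = -1 + f²)
1/(T(-58) - W(190)) = 1/((-1 + (-58)²) - 1*190) = 1/((-1 + 3364) - 190) = 1/(3363 - 190) = 1/3173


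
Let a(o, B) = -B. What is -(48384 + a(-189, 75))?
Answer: -48309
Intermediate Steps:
-(48384 + a(-189, 75)) = -(48384 - 1*75) = -(48384 - 75) = -1*48309 = -48309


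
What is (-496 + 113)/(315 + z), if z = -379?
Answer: 383/64 ≈ 5.9844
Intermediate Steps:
(-496 + 113)/(315 + z) = (-496 + 113)/(315 - 379) = -383/(-64) = -383*(-1/64) = 383/64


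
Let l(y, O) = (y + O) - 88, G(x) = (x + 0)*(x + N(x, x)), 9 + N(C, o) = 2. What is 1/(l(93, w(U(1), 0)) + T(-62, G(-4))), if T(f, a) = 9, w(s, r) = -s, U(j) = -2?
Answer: 1/16 ≈ 0.062500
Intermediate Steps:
N(C, o) = -7 (N(C, o) = -9 + 2 = -7)
G(x) = x*(-7 + x) (G(x) = (x + 0)*(x - 7) = x*(-7 + x))
l(y, O) = -88 + O + y (l(y, O) = (O + y) - 88 = -88 + O + y)
1/(l(93, w(U(1), 0)) + T(-62, G(-4))) = 1/((-88 - 1*(-2) + 93) + 9) = 1/((-88 + 2 + 93) + 9) = 1/(7 + 9) = 1/16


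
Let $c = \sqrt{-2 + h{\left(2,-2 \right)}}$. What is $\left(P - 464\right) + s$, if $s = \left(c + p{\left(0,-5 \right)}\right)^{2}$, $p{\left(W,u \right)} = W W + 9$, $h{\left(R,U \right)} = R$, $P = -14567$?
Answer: $-14950$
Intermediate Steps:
$p{\left(W,u \right)} = 9 + W^{2}$ ($p{\left(W,u \right)} = W^{2} + 9 = 9 + W^{2}$)
$c = 0$ ($c = \sqrt{-2 + 2} = \sqrt{0} = 0$)
$s = 81$ ($s = \left(0 + \left(9 + 0^{2}\right)\right)^{2} = \left(0 + \left(9 + 0\right)\right)^{2} = \left(0 + 9\right)^{2} = 9^{2} = 81$)
$\left(P - 464\right) + s = \left(-14567 - 464\right) + 81 = -15031 + 81 = -14950$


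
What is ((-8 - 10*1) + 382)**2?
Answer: 132496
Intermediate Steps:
((-8 - 10*1) + 382)**2 = ((-8 - 10) + 382)**2 = (-18 + 382)**2 = 364**2 = 132496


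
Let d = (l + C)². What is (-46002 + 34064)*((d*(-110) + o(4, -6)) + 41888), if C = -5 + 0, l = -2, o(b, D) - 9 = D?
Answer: -435748938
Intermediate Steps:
o(b, D) = 9 + D
C = -5
d = 49 (d = (-2 - 5)² = (-7)² = 49)
(-46002 + 34064)*((d*(-110) + o(4, -6)) + 41888) = (-46002 + 34064)*((49*(-110) + (9 - 6)) + 41888) = -11938*((-5390 + 3) + 41888) = -11938*(-5387 + 41888) = -11938*36501 = -435748938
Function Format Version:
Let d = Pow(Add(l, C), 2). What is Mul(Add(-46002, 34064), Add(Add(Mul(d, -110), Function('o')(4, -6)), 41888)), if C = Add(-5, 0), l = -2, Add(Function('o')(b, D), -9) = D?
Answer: -435748938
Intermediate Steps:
Function('o')(b, D) = Add(9, D)
C = -5
d = 49 (d = Pow(Add(-2, -5), 2) = Pow(-7, 2) = 49)
Mul(Add(-46002, 34064), Add(Add(Mul(d, -110), Function('o')(4, -6)), 41888)) = Mul(Add(-46002, 34064), Add(Add(Mul(49, -110), Add(9, -6)), 41888)) = Mul(-11938, Add(Add(-5390, 3), 41888)) = Mul(-11938, Add(-5387, 41888)) = Mul(-11938, 36501) = -435748938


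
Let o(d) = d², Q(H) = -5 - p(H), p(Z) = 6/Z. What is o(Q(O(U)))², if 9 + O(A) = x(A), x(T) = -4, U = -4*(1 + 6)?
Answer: 12117361/28561 ≈ 424.26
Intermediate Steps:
U = -28 (U = -4*7 = -28)
O(A) = -13 (O(A) = -9 - 4 = -13)
Q(H) = -5 - 6/H
o(Q(O(U)))² = ((-5 - 6/(-13))²)² = ((-5 - 6*(-1/13))²)² = ((-5 + 6/13)²)² = ((-59/13)²)² = (3481/169)² = 12117361/28561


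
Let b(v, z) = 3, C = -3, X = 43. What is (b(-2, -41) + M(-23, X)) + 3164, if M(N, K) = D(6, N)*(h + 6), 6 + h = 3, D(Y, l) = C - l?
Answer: 3227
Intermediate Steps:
D(Y, l) = -3 - l
h = -3 (h = -6 + 3 = -3)
M(N, K) = -9 - 3*N (M(N, K) = (-3 - N)*(-3 + 6) = (-3 - N)*3 = -9 - 3*N)
(b(-2, -41) + M(-23, X)) + 3164 = (3 + (-9 - 3*(-23))) + 3164 = (3 + (-9 + 69)) + 3164 = (3 + 60) + 3164 = 63 + 3164 = 3227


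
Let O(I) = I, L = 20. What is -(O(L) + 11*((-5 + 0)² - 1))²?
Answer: -80656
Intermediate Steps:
-(O(L) + 11*((-5 + 0)² - 1))² = -(20 + 11*((-5 + 0)² - 1))² = -(20 + 11*((-5)² - 1))² = -(20 + 11*(25 - 1))² = -(20 + 11*24)² = -(20 + 264)² = -1*284² = -1*80656 = -80656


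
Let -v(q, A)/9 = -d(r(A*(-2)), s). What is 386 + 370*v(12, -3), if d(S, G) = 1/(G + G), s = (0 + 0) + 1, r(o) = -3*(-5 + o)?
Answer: 2051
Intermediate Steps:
r(o) = 15 - 3*o
s = 1 (s = 0 + 1 = 1)
d(S, G) = 1/(2*G)
v(q, A) = 9/2 (v(q, A) = -(-9)*(1/2)/1 = -(-9)*(1/2)*1 = -(-9)/2 = -9*(-1/2) = 9/2)
386 + 370*v(12, -3) = 386 + 370*(9/2) = 386 + 1665 = 2051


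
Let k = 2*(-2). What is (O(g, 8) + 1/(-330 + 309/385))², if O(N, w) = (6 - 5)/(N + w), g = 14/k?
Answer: 6945388921/144569529729 ≈ 0.048042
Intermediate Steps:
k = -4
g = -7/2 (g = 14/(-4) = 14*(-¼) = -7/2 ≈ -3.5000)
O(N, w) = 1/(N + w)
(O(g, 8) + 1/(-330 + 309/385))² = (1/(-7/2 + 8) + 1/(-330 + 309/385))² = (1/(9/2) + 1/(-330 + 309*(1/385)))² = (2/9 + 1/(-330 + 309/385))² = (2/9 + 1/(-126741/385))² = (2/9 - 385/126741)² = (83339/380223)² = 6945388921/144569529729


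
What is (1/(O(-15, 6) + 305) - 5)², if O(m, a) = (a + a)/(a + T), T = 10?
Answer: 37344321/1495729 ≈ 24.967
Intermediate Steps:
O(m, a) = 2*a/(10 + a) (O(m, a) = (a + a)/(a + 10) = (2*a)/(10 + a) = 2*a/(10 + a))
(1/(O(-15, 6) + 305) - 5)² = (1/(2*6/(10 + 6) + 305) - 5)² = (1/(2*6/16 + 305) - 5)² = (1/(2*6*(1/16) + 305) - 5)² = (1/(¾ + 305) - 5)² = (1/(1223/4) - 5)² = (4/1223 - 5)² = (-6111/1223)² = 37344321/1495729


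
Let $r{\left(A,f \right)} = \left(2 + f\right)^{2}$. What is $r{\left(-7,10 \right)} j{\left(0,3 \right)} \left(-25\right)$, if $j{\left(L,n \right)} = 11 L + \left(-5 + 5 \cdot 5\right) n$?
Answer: $-216000$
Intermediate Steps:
$j{\left(L,n \right)} = 11 L + 20 n$ ($j{\left(L,n \right)} = 11 L + \left(-5 + 25\right) n = 11 L + 20 n$)
$r{\left(-7,10 \right)} j{\left(0,3 \right)} \left(-25\right) = \left(2 + 10\right)^{2} \left(11 \cdot 0 + 20 \cdot 3\right) \left(-25\right) = 12^{2} \left(0 + 60\right) \left(-25\right) = 144 \cdot 60 \left(-25\right) = 8640 \left(-25\right) = -216000$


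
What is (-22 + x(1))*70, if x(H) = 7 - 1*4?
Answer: -1330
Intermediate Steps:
x(H) = 3 (x(H) = 7 - 4 = 3)
(-22 + x(1))*70 = (-22 + 3)*70 = -19*70 = -1330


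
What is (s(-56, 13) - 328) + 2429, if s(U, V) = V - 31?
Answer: 2083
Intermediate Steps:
s(U, V) = -31 + V
(s(-56, 13) - 328) + 2429 = ((-31 + 13) - 328) + 2429 = (-18 - 328) + 2429 = -346 + 2429 = 2083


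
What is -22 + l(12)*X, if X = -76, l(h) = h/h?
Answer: -98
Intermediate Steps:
l(h) = 1
-22 + l(12)*X = -22 + 1*(-76) = -22 - 76 = -98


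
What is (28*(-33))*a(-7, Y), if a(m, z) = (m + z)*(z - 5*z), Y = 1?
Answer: -22176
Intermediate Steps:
a(m, z) = -4*z*(m + z) (a(m, z) = (m + z)*(-4*z) = -4*z*(m + z))
(28*(-33))*a(-7, Y) = (28*(-33))*(-4*1*(-7 + 1)) = -(-3696)*(-6) = -924*24 = -22176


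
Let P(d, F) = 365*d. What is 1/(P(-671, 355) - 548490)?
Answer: -1/793405 ≈ -1.2604e-6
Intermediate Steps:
1/(P(-671, 355) - 548490) = 1/(365*(-671) - 548490) = 1/(-244915 - 548490) = 1/(-793405) = -1/793405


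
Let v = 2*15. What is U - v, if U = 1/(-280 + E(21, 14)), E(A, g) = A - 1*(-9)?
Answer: -7501/250 ≈ -30.004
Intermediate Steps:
v = 30
E(A, g) = 9 + A (E(A, g) = A + 9 = 9 + A)
U = -1/250 (U = 1/(-280 + (9 + 21)) = 1/(-280 + 30) = 1/(-250) = -1/250 ≈ -0.0040000)
U - v = -1/250 - 1*30 = -1/250 - 30 = -7501/250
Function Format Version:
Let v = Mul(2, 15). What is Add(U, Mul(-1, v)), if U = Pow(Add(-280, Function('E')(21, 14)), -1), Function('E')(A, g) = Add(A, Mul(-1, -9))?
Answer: Rational(-7501, 250) ≈ -30.004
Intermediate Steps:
v = 30
Function('E')(A, g) = Add(9, A) (Function('E')(A, g) = Add(A, 9) = Add(9, A))
U = Rational(-1, 250) (U = Pow(Add(-280, Add(9, 21)), -1) = Pow(Add(-280, 30), -1) = Pow(-250, -1) = Rational(-1, 250) ≈ -0.0040000)
Add(U, Mul(-1, v)) = Add(Rational(-1, 250), Mul(-1, 30)) = Add(Rational(-1, 250), -30) = Rational(-7501, 250)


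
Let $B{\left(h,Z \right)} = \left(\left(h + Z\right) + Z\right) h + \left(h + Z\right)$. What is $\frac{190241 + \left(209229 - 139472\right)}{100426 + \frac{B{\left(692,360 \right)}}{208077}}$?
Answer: $\frac{9016600641}{3482886493} \approx 2.5888$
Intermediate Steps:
$B{\left(h,Z \right)} = Z + h + h \left(h + 2 Z\right)$ ($B{\left(h,Z \right)} = \left(\left(Z + h\right) + Z\right) h + \left(Z + h\right) = \left(h + 2 Z\right) h + \left(Z + h\right) = h \left(h + 2 Z\right) + \left(Z + h\right) = Z + h + h \left(h + 2 Z\right)$)
$\frac{190241 + \left(209229 - 139472\right)}{100426 + \frac{B{\left(692,360 \right)}}{208077}} = \frac{190241 + \left(209229 - 139472\right)}{100426 + \frac{360 + 692 + 692^{2} + 2 \cdot 360 \cdot 692}{208077}} = \frac{190241 + 69757}{100426 + \left(360 + 692 + 478864 + 498240\right) \frac{1}{208077}} = \frac{259998}{100426 + 978156 \cdot \frac{1}{208077}} = \frac{259998}{100426 + \frac{326052}{69359}} = \frac{259998}{\frac{6965772986}{69359}} = 259998 \cdot \frac{69359}{6965772986} = \frac{9016600641}{3482886493}$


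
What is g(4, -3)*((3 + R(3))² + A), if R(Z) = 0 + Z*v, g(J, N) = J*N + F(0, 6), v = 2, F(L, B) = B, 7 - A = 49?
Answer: -234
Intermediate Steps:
A = -42 (A = 7 - 1*49 = 7 - 49 = -42)
g(J, N) = 6 + J*N (g(J, N) = J*N + 6 = 6 + J*N)
R(Z) = 2*Z (R(Z) = 0 + Z*2 = 0 + 2*Z = 2*Z)
g(4, -3)*((3 + R(3))² + A) = (6 + 4*(-3))*((3 + 2*3)² - 42) = (6 - 12)*((3 + 6)² - 42) = -6*(9² - 42) = -6*(81 - 42) = -6*39 = -234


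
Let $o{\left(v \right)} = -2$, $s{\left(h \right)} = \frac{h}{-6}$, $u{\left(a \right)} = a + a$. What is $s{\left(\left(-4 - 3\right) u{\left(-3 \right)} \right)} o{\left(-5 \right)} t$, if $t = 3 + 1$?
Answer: $56$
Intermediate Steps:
$u{\left(a \right)} = 2 a$
$s{\left(h \right)} = - \frac{h}{6}$ ($s{\left(h \right)} = h \left(- \frac{1}{6}\right) = - \frac{h}{6}$)
$t = 4$
$s{\left(\left(-4 - 3\right) u{\left(-3 \right)} \right)} o{\left(-5 \right)} t = - \frac{\left(-4 - 3\right) 2 \left(-3\right)}{6} \left(-2\right) 4 = - \frac{\left(-7\right) \left(-6\right)}{6} \left(-2\right) 4 = \left(- \frac{1}{6}\right) 42 \left(-2\right) 4 = \left(-7\right) \left(-2\right) 4 = 14 \cdot 4 = 56$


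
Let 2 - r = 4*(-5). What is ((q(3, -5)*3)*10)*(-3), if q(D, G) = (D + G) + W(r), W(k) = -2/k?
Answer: 2070/11 ≈ 188.18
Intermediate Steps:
r = 22 (r = 2 - 4*(-5) = 2 - 1*(-20) = 2 + 20 = 22)
q(D, G) = -1/11 + D + G (q(D, G) = (D + G) - 2/22 = (D + G) - 2*1/22 = (D + G) - 1/11 = -1/11 + D + G)
((q(3, -5)*3)*10)*(-3) = (((-1/11 + 3 - 5)*3)*10)*(-3) = (-23/11*3*10)*(-3) = -69/11*10*(-3) = -690/11*(-3) = 2070/11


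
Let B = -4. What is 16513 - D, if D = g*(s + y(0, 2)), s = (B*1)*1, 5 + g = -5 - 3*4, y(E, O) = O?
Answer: 16469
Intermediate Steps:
g = -22 (g = -5 + (-5 - 3*4) = -5 + (-5 - 12) = -5 - 17 = -22)
s = -4 (s = -4*1*1 = -4*1 = -4)
D = 44 (D = -22*(-4 + 2) = -22*(-2) = 44)
16513 - D = 16513 - 1*44 = 16513 - 44 = 16469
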